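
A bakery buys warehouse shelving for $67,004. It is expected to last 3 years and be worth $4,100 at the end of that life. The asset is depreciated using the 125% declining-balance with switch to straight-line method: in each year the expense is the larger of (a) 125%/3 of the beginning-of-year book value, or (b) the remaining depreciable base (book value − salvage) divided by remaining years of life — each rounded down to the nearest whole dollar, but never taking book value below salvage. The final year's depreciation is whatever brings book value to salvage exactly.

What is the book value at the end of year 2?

$21,593

Depreciable base = $67,004 − $4,100 = $62,904.
Year 1: DB = ⌊$67,004 × 125%/3⌋ = $27,918; SL = ⌊$62,904/3⌋ = $20,968 → take DB $27,918. Book value $39,086.
Year 2: DB = ⌊$39,086 × 125%/3⌋ = $16,285; SL = ⌊$34,986/2⌋ = $17,493 → take SL $17,493. Book value $21,593.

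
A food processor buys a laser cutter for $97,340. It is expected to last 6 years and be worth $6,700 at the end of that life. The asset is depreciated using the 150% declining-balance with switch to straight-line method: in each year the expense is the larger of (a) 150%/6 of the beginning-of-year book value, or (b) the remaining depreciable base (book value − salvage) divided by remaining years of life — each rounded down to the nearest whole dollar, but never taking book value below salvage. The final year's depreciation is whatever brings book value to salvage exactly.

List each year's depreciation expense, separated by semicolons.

$24,335; $18,251; $13,688; $11,455; $11,455; $11,456

Depreciable base = $97,340 − $6,700 = $90,640.
Year 1: DB = ⌊$97,340 × 150%/6⌋ = $24,335; SL = ⌊$90,640/6⌋ = $15,106 → take DB $24,335. Book value $73,005.
Year 2: DB = ⌊$73,005 × 150%/6⌋ = $18,251; SL = ⌊$66,305/5⌋ = $13,261 → take DB $18,251. Book value $54,754.
Year 3: DB = ⌊$54,754 × 150%/6⌋ = $13,688; SL = ⌊$48,054/4⌋ = $12,013 → take DB $13,688. Book value $41,066.
Year 4: DB = ⌊$41,066 × 150%/6⌋ = $10,266; SL = ⌊$34,366/3⌋ = $11,455 → take SL $11,455. Book value $29,611.
Year 5: DB = ⌊$29,611 × 150%/6⌋ = $7,402; SL = ⌊$22,911/2⌋ = $11,455 → take SL $11,455. Book value $18,156.
Year 6 (final): $18,156 − $6,700 = $11,456. Book value $6,700.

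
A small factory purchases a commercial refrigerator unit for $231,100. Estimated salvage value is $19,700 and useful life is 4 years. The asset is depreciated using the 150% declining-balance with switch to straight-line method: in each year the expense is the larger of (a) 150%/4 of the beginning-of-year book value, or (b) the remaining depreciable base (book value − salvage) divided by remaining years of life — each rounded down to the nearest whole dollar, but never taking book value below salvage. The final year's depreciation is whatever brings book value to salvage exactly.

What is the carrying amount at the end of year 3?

Depreciable base = $231,100 − $19,700 = $211,400.
Year 1: DB = ⌊$231,100 × 150%/4⌋ = $86,662; SL = ⌊$211,400/4⌋ = $52,850 → take DB $86,662. Book value $144,438.
Year 2: DB = ⌊$144,438 × 150%/4⌋ = $54,164; SL = ⌊$124,738/3⌋ = $41,579 → take DB $54,164. Book value $90,274.
Year 3: DB = ⌊$90,274 × 150%/4⌋ = $33,852; SL = ⌊$70,574/2⌋ = $35,287 → take SL $35,287. Book value $54,987.

$54,987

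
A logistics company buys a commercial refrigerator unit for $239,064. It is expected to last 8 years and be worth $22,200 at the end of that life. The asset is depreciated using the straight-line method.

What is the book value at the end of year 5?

Depreciable base = $239,064 − $22,200 = $216,864.
Annual expense = $216,864 / 8 = $27,108.
End of year 1: book value $211,956.
End of year 2: book value $184,848.
End of year 3: book value $157,740.
End of year 4: book value $130,632.
End of year 5: book value $103,524.

$103,524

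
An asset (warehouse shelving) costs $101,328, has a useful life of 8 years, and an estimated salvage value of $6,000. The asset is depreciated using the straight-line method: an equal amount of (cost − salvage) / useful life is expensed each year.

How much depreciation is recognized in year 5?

Depreciable base = $101,328 − $6,000 = $95,328.
Annual expense = $95,328 / 8 = $11,916.

$11,916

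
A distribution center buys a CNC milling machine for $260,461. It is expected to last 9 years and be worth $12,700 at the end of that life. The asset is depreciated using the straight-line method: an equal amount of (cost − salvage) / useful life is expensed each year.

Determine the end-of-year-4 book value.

Depreciable base = $260,461 − $12,700 = $247,761.
Annual expense = $247,761 / 9 = $27,529.
End of year 1: book value $232,932.
End of year 2: book value $205,403.
End of year 3: book value $177,874.
End of year 4: book value $150,345.

$150,345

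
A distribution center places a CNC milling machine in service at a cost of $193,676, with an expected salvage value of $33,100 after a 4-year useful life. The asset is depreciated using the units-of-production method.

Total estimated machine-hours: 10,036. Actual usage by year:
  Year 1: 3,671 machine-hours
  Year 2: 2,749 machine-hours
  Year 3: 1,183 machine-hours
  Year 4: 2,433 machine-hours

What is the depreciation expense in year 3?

Depreciable base = $193,676 − $33,100 = $160,576.
Rate = $160,576 / 10,036 machine-hours = $16 per machine-hour.
Year 1: 3,671 × $16 = $58,736. Book value $134,940.
Year 2: 2,749 × $16 = $43,984. Book value $90,956.
Year 3: 1,183 × $16 = $18,928. Book value $72,028.

$18,928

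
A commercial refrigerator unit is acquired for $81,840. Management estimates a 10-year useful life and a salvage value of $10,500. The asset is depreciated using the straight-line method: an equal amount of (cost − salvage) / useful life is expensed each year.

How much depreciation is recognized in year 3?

$7,134

Depreciable base = $81,840 − $10,500 = $71,340.
Annual expense = $71,340 / 10 = $7,134.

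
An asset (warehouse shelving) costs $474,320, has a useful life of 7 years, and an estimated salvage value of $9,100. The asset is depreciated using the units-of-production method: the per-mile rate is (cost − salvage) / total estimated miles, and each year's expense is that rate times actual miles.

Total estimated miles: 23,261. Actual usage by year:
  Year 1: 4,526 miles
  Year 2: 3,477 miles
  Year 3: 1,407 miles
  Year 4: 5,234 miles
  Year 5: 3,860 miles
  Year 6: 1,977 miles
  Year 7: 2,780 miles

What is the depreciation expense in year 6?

Depreciable base = $474,320 − $9,100 = $465,220.
Rate = $465,220 / 23,261 miles = $20 per mile.
Year 1: 4,526 × $20 = $90,520. Book value $383,800.
Year 2: 3,477 × $20 = $69,540. Book value $314,260.
Year 3: 1,407 × $20 = $28,140. Book value $286,120.
Year 4: 5,234 × $20 = $104,680. Book value $181,440.
Year 5: 3,860 × $20 = $77,200. Book value $104,240.
Year 6: 1,977 × $20 = $39,540. Book value $64,700.

$39,540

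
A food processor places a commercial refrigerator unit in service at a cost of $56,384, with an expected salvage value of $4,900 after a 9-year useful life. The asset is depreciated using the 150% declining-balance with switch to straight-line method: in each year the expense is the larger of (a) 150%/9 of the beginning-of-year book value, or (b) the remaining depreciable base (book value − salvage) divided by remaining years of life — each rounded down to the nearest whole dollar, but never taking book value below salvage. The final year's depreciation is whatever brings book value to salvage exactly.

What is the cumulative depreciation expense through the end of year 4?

Depreciable base = $56,384 − $4,900 = $51,484.
Year 1: DB = ⌊$56,384 × 150%/9⌋ = $9,397; SL = ⌊$51,484/9⌋ = $5,720 → take DB $9,397. Book value $46,987.
Year 2: DB = ⌊$46,987 × 150%/9⌋ = $7,831; SL = ⌊$42,087/8⌋ = $5,260 → take DB $7,831. Book value $39,156.
Year 3: DB = ⌊$39,156 × 150%/9⌋ = $6,526; SL = ⌊$34,256/7⌋ = $4,893 → take DB $6,526. Book value $32,630.
Year 4: DB = ⌊$32,630 × 150%/9⌋ = $5,438; SL = ⌊$27,730/6⌋ = $4,621 → take DB $5,438. Book value $27,192.
Accumulated through year 4 = $56,384 − $27,192 = $29,192.

$29,192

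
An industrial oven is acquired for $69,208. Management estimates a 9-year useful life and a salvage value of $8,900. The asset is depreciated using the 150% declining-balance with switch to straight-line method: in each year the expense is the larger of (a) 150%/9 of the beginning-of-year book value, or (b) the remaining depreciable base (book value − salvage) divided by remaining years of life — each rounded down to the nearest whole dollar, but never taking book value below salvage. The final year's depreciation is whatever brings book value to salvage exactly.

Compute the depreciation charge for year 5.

$5,562

Depreciable base = $69,208 − $8,900 = $60,308.
Year 1: DB = ⌊$69,208 × 150%/9⌋ = $11,534; SL = ⌊$60,308/9⌋ = $6,700 → take DB $11,534. Book value $57,674.
Year 2: DB = ⌊$57,674 × 150%/9⌋ = $9,612; SL = ⌊$48,774/8⌋ = $6,096 → take DB $9,612. Book value $48,062.
Year 3: DB = ⌊$48,062 × 150%/9⌋ = $8,010; SL = ⌊$39,162/7⌋ = $5,594 → take DB $8,010. Book value $40,052.
Year 4: DB = ⌊$40,052 × 150%/9⌋ = $6,675; SL = ⌊$31,152/6⌋ = $5,192 → take DB $6,675. Book value $33,377.
Year 5: DB = ⌊$33,377 × 150%/9⌋ = $5,562; SL = ⌊$24,477/5⌋ = $4,895 → take DB $5,562. Book value $27,815.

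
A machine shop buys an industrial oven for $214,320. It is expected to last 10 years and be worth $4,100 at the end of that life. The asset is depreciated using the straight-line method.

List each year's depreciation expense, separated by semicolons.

$21,022; $21,022; $21,022; $21,022; $21,022; $21,022; $21,022; $21,022; $21,022; $21,022

Depreciable base = $214,320 − $4,100 = $210,220.
Annual expense = $210,220 / 10 = $21,022.
End of year 1: book value $193,298.
End of year 2: book value $172,276.
End of year 3: book value $151,254.
End of year 4: book value $130,232.
End of year 5: book value $109,210.
End of year 6: book value $88,188.
End of year 7: book value $67,166.
End of year 8: book value $46,144.
End of year 9: book value $25,122.
End of year 10: book value $4,100.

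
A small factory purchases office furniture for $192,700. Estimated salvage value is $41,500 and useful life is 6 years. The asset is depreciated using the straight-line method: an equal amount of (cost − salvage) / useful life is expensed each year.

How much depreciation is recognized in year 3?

Depreciable base = $192,700 − $41,500 = $151,200.
Annual expense = $151,200 / 6 = $25,200.

$25,200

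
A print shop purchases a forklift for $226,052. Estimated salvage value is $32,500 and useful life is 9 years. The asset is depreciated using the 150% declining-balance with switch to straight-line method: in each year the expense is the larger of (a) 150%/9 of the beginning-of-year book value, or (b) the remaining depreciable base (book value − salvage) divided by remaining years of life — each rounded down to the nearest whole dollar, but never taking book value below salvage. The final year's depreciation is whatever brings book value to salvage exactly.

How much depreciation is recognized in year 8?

Depreciable base = $226,052 − $32,500 = $193,552.
Year 1: DB = ⌊$226,052 × 150%/9⌋ = $37,675; SL = ⌊$193,552/9⌋ = $21,505 → take DB $37,675. Book value $188,377.
Year 2: DB = ⌊$188,377 × 150%/9⌋ = $31,396; SL = ⌊$155,877/8⌋ = $19,484 → take DB $31,396. Book value $156,981.
Year 3: DB = ⌊$156,981 × 150%/9⌋ = $26,163; SL = ⌊$124,481/7⌋ = $17,783 → take DB $26,163. Book value $130,818.
Year 4: DB = ⌊$130,818 × 150%/9⌋ = $21,803; SL = ⌊$98,318/6⌋ = $16,386 → take DB $21,803. Book value $109,015.
Year 5: DB = ⌊$109,015 × 150%/9⌋ = $18,169; SL = ⌊$76,515/5⌋ = $15,303 → take DB $18,169. Book value $90,846.
Year 6: DB = ⌊$90,846 × 150%/9⌋ = $15,141; SL = ⌊$58,346/4⌋ = $14,586 → take DB $15,141. Book value $75,705.
Year 7: DB = ⌊$75,705 × 150%/9⌋ = $12,617; SL = ⌊$43,205/3⌋ = $14,401 → take SL $14,401. Book value $61,304.
Year 8: DB = ⌊$61,304 × 150%/9⌋ = $10,217; SL = ⌊$28,804/2⌋ = $14,402 → take SL $14,402. Book value $46,902.

$14,402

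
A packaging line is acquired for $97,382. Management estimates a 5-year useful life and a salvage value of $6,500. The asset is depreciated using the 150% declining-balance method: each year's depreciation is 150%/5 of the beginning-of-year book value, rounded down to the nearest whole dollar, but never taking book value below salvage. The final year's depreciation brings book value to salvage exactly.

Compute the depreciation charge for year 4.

Depreciable base = $97,382 − $6,500 = $90,882.
Year 1: ⌊$97,382 × 150%/5⌋ = $29,214. Book value $68,168.
Year 2: ⌊$68,168 × 150%/5⌋ = $20,450. Book value $47,718.
Year 3: ⌊$47,718 × 150%/5⌋ = $14,315. Book value $33,403.
Year 4: ⌊$33,403 × 150%/5⌋ = $10,020. Book value $23,383.

$10,020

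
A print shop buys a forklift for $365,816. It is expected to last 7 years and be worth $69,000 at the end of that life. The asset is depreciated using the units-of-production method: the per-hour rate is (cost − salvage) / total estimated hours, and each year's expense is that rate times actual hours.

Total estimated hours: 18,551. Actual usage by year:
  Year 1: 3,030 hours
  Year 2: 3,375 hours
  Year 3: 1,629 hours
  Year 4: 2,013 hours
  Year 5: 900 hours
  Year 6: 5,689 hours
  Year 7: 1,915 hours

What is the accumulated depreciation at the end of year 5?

Depreciable base = $365,816 − $69,000 = $296,816.
Rate = $296,816 / 18,551 hours = $16 per hour.
Year 1: 3,030 × $16 = $48,480. Book value $317,336.
Year 2: 3,375 × $16 = $54,000. Book value $263,336.
Year 3: 1,629 × $16 = $26,064. Book value $237,272.
Year 4: 2,013 × $16 = $32,208. Book value $205,064.
Year 5: 900 × $16 = $14,400. Book value $190,664.
Accumulated through year 5 = $365,816 − $190,664 = $175,152.

$175,152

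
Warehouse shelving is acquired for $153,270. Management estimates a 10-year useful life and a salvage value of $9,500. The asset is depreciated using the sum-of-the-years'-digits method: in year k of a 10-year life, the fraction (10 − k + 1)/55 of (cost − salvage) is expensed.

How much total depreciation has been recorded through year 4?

$88,876

Depreciable base = $153,270 − $9,500 = $143,770.
Sum of the years' digits = 10+9+8+7+6+5+4+3+2+1 = 55.
Year 1: $143,770 × 10/55 = $26,140. Book value $127,130.
Year 2: $143,770 × 9/55 = $23,526. Book value $103,604.
Year 3: $143,770 × 8/55 = $20,912. Book value $82,692.
Year 4: $143,770 × 7/55 = $18,298. Book value $64,394.
Accumulated through year 4 = $153,270 − $64,394 = $88,876.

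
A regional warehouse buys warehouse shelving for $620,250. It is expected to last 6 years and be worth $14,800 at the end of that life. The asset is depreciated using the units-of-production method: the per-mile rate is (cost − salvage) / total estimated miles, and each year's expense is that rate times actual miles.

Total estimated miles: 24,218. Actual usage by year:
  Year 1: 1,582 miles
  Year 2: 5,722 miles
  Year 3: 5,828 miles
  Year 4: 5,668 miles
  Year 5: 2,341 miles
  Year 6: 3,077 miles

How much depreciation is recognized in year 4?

$141,700

Depreciable base = $620,250 − $14,800 = $605,450.
Rate = $605,450 / 24,218 miles = $25 per mile.
Year 1: 1,582 × $25 = $39,550. Book value $580,700.
Year 2: 5,722 × $25 = $143,050. Book value $437,650.
Year 3: 5,828 × $25 = $145,700. Book value $291,950.
Year 4: 5,668 × $25 = $141,700. Book value $150,250.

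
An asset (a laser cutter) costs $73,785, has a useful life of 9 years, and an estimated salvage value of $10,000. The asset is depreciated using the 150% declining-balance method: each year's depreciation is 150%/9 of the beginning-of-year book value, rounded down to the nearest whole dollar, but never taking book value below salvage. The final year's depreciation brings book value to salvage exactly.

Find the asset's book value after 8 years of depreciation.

$17,162

Depreciable base = $73,785 − $10,000 = $63,785.
Year 1: ⌊$73,785 × 150%/9⌋ = $12,297. Book value $61,488.
Year 2: ⌊$61,488 × 150%/9⌋ = $10,248. Book value $51,240.
Year 3: ⌊$51,240 × 150%/9⌋ = $8,540. Book value $42,700.
Year 4: ⌊$42,700 × 150%/9⌋ = $7,116. Book value $35,584.
Year 5: ⌊$35,584 × 150%/9⌋ = $5,930. Book value $29,654.
Year 6: ⌊$29,654 × 150%/9⌋ = $4,942. Book value $24,712.
Year 7: ⌊$24,712 × 150%/9⌋ = $4,118. Book value $20,594.
Year 8: ⌊$20,594 × 150%/9⌋ = $3,432. Book value $17,162.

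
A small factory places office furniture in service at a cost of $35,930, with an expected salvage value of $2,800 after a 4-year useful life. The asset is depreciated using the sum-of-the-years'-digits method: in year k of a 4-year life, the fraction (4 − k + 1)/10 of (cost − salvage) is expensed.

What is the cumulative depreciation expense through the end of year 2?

Depreciable base = $35,930 − $2,800 = $33,130.
Sum of the years' digits = 4+3+2+1 = 10.
Year 1: $33,130 × 4/10 = $13,252. Book value $22,678.
Year 2: $33,130 × 3/10 = $9,939. Book value $12,739.
Accumulated through year 2 = $35,930 − $12,739 = $23,191.

$23,191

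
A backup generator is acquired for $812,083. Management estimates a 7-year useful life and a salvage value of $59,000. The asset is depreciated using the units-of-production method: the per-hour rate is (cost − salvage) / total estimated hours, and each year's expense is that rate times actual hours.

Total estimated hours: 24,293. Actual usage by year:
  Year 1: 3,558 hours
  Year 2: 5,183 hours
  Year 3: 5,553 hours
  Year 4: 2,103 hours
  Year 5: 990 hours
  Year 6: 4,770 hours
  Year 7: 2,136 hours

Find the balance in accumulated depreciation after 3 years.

Depreciable base = $812,083 − $59,000 = $753,083.
Rate = $753,083 / 24,293 hours = $31 per hour.
Year 1: 3,558 × $31 = $110,298. Book value $701,785.
Year 2: 5,183 × $31 = $160,673. Book value $541,112.
Year 3: 5,553 × $31 = $172,143. Book value $368,969.
Accumulated through year 3 = $812,083 − $368,969 = $443,114.

$443,114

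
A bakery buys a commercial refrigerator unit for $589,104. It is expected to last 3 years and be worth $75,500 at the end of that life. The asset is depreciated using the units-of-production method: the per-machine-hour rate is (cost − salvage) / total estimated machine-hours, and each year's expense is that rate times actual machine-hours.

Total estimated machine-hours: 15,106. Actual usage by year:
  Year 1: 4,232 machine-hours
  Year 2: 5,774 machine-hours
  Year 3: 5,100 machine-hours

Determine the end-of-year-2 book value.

Depreciable base = $589,104 − $75,500 = $513,604.
Rate = $513,604 / 15,106 machine-hours = $34 per machine-hour.
Year 1: 4,232 × $34 = $143,888. Book value $445,216.
Year 2: 5,774 × $34 = $196,316. Book value $248,900.

$248,900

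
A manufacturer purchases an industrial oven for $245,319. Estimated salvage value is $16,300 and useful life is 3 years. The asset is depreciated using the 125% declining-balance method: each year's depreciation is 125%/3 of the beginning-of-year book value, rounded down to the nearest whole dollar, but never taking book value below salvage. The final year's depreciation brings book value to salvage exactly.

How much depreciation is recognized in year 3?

$67,177

Depreciable base = $245,319 − $16,300 = $229,019.
Year 1: ⌊$245,319 × 125%/3⌋ = $102,216. Book value $143,103.
Year 2: ⌊$143,103 × 125%/3⌋ = $59,626. Book value $83,477.
Year 3 (final): $83,477 − $16,300 = $67,177. Book value $16,300.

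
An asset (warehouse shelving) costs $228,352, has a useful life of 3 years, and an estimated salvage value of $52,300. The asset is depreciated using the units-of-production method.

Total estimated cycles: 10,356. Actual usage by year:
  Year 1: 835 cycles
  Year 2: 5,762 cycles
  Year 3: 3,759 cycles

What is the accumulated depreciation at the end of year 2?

$112,149

Depreciable base = $228,352 − $52,300 = $176,052.
Rate = $176,052 / 10,356 cycles = $17 per cycle.
Year 1: 835 × $17 = $14,195. Book value $214,157.
Year 2: 5,762 × $17 = $97,954. Book value $116,203.
Accumulated through year 2 = $228,352 − $116,203 = $112,149.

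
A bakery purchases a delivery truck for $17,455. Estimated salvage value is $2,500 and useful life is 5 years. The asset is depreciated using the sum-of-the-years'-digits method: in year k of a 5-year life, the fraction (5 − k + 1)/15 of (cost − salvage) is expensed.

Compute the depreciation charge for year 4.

Depreciable base = $17,455 − $2,500 = $14,955.
Sum of the years' digits = 5+4+3+2+1 = 15.
Year 1: $14,955 × 5/15 = $4,985. Book value $12,470.
Year 2: $14,955 × 4/15 = $3,988. Book value $8,482.
Year 3: $14,955 × 3/15 = $2,991. Book value $5,491.
Year 4: $14,955 × 2/15 = $1,994. Book value $3,497.

$1,994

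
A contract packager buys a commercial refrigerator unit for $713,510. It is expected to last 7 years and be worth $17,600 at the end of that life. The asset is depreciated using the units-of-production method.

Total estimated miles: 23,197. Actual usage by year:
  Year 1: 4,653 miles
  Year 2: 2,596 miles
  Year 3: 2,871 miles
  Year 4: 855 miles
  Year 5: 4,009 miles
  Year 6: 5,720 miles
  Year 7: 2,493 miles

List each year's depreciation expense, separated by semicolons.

$139,590; $77,880; $86,130; $25,650; $120,270; $171,600; $74,790

Depreciable base = $713,510 − $17,600 = $695,910.
Rate = $695,910 / 23,197 miles = $30 per mile.
Year 1: 4,653 × $30 = $139,590. Book value $573,920.
Year 2: 2,596 × $30 = $77,880. Book value $496,040.
Year 3: 2,871 × $30 = $86,130. Book value $409,910.
Year 4: 855 × $30 = $25,650. Book value $384,260.
Year 5: 4,009 × $30 = $120,270. Book value $263,990.
Year 6: 5,720 × $30 = $171,600. Book value $92,390.
Year 7: 2,493 × $30 = $74,790. Book value $17,600.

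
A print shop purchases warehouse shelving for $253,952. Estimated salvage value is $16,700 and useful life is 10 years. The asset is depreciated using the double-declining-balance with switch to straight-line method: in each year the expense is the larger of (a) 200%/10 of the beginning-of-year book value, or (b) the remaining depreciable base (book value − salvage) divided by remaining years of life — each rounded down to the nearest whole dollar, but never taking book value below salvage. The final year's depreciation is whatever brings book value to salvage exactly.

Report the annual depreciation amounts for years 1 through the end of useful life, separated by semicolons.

$50,790; $40,632; $32,506; $26,004; $20,804; $16,643; $13,314; $12,186; $12,186; $12,187

Depreciable base = $253,952 − $16,700 = $237,252.
Year 1: DB = ⌊$253,952 × 200%/10⌋ = $50,790; SL = ⌊$237,252/10⌋ = $23,725 → take DB $50,790. Book value $203,162.
Year 2: DB = ⌊$203,162 × 200%/10⌋ = $40,632; SL = ⌊$186,462/9⌋ = $20,718 → take DB $40,632. Book value $162,530.
Year 3: DB = ⌊$162,530 × 200%/10⌋ = $32,506; SL = ⌊$145,830/8⌋ = $18,228 → take DB $32,506. Book value $130,024.
Year 4: DB = ⌊$130,024 × 200%/10⌋ = $26,004; SL = ⌊$113,324/7⌋ = $16,189 → take DB $26,004. Book value $104,020.
Year 5: DB = ⌊$104,020 × 200%/10⌋ = $20,804; SL = ⌊$87,320/6⌋ = $14,553 → take DB $20,804. Book value $83,216.
Year 6: DB = ⌊$83,216 × 200%/10⌋ = $16,643; SL = ⌊$66,516/5⌋ = $13,303 → take DB $16,643. Book value $66,573.
Year 7: DB = ⌊$66,573 × 200%/10⌋ = $13,314; SL = ⌊$49,873/4⌋ = $12,468 → take DB $13,314. Book value $53,259.
Year 8: DB = ⌊$53,259 × 200%/10⌋ = $10,651; SL = ⌊$36,559/3⌋ = $12,186 → take SL $12,186. Book value $41,073.
Year 9: DB = ⌊$41,073 × 200%/10⌋ = $8,214; SL = ⌊$24,373/2⌋ = $12,186 → take SL $12,186. Book value $28,887.
Year 10 (final): $28,887 − $16,700 = $12,187. Book value $16,700.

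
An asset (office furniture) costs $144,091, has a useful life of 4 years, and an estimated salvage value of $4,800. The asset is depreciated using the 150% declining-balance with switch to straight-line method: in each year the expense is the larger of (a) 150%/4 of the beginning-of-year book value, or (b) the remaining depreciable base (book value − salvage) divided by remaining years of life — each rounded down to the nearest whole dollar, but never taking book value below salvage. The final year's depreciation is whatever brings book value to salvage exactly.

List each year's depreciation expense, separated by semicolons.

$54,034; $33,771; $25,743; $25,743

Depreciable base = $144,091 − $4,800 = $139,291.
Year 1: DB = ⌊$144,091 × 150%/4⌋ = $54,034; SL = ⌊$139,291/4⌋ = $34,822 → take DB $54,034. Book value $90,057.
Year 2: DB = ⌊$90,057 × 150%/4⌋ = $33,771; SL = ⌊$85,257/3⌋ = $28,419 → take DB $33,771. Book value $56,286.
Year 3: DB = ⌊$56,286 × 150%/4⌋ = $21,107; SL = ⌊$51,486/2⌋ = $25,743 → take SL $25,743. Book value $30,543.
Year 4 (final): $30,543 − $4,800 = $25,743. Book value $4,800.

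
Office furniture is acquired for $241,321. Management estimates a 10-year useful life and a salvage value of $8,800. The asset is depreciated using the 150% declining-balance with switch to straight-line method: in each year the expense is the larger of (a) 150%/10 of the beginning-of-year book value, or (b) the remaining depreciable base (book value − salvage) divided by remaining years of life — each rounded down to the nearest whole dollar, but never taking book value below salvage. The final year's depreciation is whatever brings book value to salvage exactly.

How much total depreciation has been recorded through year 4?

Depreciable base = $241,321 − $8,800 = $232,521.
Year 1: DB = ⌊$241,321 × 150%/10⌋ = $36,198; SL = ⌊$232,521/10⌋ = $23,252 → take DB $36,198. Book value $205,123.
Year 2: DB = ⌊$205,123 × 150%/10⌋ = $30,768; SL = ⌊$196,323/9⌋ = $21,813 → take DB $30,768. Book value $174,355.
Year 3: DB = ⌊$174,355 × 150%/10⌋ = $26,153; SL = ⌊$165,555/8⌋ = $20,694 → take DB $26,153. Book value $148,202.
Year 4: DB = ⌊$148,202 × 150%/10⌋ = $22,230; SL = ⌊$139,402/7⌋ = $19,914 → take DB $22,230. Book value $125,972.
Accumulated through year 4 = $241,321 − $125,972 = $115,349.

$115,349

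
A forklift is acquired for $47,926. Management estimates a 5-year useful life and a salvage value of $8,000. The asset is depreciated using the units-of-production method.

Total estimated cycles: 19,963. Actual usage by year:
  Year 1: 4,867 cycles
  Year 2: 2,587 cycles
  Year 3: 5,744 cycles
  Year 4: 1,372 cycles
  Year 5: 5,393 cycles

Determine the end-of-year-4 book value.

$18,786

Depreciable base = $47,926 − $8,000 = $39,926.
Rate = $39,926 / 19,963 cycles = $2 per cycle.
Year 1: 4,867 × $2 = $9,734. Book value $38,192.
Year 2: 2,587 × $2 = $5,174. Book value $33,018.
Year 3: 5,744 × $2 = $11,488. Book value $21,530.
Year 4: 1,372 × $2 = $2,744. Book value $18,786.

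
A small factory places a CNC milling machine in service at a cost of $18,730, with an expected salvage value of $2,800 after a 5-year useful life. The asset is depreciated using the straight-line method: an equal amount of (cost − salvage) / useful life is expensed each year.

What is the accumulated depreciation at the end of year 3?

$9,558

Depreciable base = $18,730 − $2,800 = $15,930.
Annual expense = $15,930 / 5 = $3,186.
End of year 1: book value $15,544.
End of year 2: book value $12,358.
End of year 3: book value $9,172.
Accumulated through year 3 = $18,730 − $9,172 = $9,558.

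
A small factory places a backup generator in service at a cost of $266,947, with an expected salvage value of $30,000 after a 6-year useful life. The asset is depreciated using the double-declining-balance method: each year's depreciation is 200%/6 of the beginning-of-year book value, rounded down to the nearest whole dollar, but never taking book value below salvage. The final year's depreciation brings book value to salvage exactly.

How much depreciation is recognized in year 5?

Depreciable base = $266,947 − $30,000 = $236,947.
Year 1: ⌊$266,947 × 200%/6⌋ = $88,982. Book value $177,965.
Year 2: ⌊$177,965 × 200%/6⌋ = $59,321. Book value $118,644.
Year 3: ⌊$118,644 × 200%/6⌋ = $39,548. Book value $79,096.
Year 4: ⌊$79,096 × 200%/6⌋ = $26,365. Book value $52,731.
Year 5: ⌊$52,731 × 200%/6⌋ = $17,577. Book value $35,154.

$17,577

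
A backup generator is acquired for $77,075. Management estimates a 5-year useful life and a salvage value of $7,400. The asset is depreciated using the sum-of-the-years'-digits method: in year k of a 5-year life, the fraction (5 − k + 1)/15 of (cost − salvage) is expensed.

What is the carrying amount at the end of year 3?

Depreciable base = $77,075 − $7,400 = $69,675.
Sum of the years' digits = 5+4+3+2+1 = 15.
Year 1: $69,675 × 5/15 = $23,225. Book value $53,850.
Year 2: $69,675 × 4/15 = $18,580. Book value $35,270.
Year 3: $69,675 × 3/15 = $13,935. Book value $21,335.

$21,335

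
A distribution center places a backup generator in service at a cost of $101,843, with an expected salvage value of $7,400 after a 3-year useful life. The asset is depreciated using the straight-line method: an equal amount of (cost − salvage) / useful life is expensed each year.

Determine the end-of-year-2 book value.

$38,881

Depreciable base = $101,843 − $7,400 = $94,443.
Annual expense = $94,443 / 3 = $31,481.
End of year 1: book value $70,362.
End of year 2: book value $38,881.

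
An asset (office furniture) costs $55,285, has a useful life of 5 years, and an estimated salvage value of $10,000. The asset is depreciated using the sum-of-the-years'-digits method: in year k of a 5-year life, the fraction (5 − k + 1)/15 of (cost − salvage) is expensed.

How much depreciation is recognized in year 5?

$3,019

Depreciable base = $55,285 − $10,000 = $45,285.
Sum of the years' digits = 5+4+3+2+1 = 15.
Year 1: $45,285 × 5/15 = $15,095. Book value $40,190.
Year 2: $45,285 × 4/15 = $12,076. Book value $28,114.
Year 3: $45,285 × 3/15 = $9,057. Book value $19,057.
Year 4: $45,285 × 2/15 = $6,038. Book value $13,019.
Year 5: $45,285 × 1/15 = $3,019. Book value $10,000.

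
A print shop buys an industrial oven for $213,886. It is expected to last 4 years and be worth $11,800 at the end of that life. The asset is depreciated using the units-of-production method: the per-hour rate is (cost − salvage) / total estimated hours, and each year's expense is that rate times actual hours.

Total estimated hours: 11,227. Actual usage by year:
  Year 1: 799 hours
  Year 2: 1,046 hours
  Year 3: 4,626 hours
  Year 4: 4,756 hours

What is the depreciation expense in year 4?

Depreciable base = $213,886 − $11,800 = $202,086.
Rate = $202,086 / 11,227 hours = $18 per hour.
Year 1: 799 × $18 = $14,382. Book value $199,504.
Year 2: 1,046 × $18 = $18,828. Book value $180,676.
Year 3: 4,626 × $18 = $83,268. Book value $97,408.
Year 4: 4,756 × $18 = $85,608. Book value $11,800.

$85,608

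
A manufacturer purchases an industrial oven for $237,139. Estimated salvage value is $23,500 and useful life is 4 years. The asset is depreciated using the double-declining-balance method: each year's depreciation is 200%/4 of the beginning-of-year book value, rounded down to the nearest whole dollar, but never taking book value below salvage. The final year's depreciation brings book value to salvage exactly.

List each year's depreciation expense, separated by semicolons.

$118,569; $59,285; $29,642; $6,143

Depreciable base = $237,139 − $23,500 = $213,639.
Year 1: ⌊$237,139 × 200%/4⌋ = $118,569. Book value $118,570.
Year 2: ⌊$118,570 × 200%/4⌋ = $59,285. Book value $59,285.
Year 3: ⌊$59,285 × 200%/4⌋ = $29,642. Book value $29,643.
Year 4 (final): $29,643 − $23,500 = $6,143. Book value $23,500.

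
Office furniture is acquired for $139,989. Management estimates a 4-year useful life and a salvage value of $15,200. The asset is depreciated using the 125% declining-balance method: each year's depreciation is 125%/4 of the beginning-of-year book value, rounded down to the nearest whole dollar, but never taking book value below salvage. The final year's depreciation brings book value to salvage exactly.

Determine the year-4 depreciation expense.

Depreciable base = $139,989 − $15,200 = $124,789.
Year 1: ⌊$139,989 × 125%/4⌋ = $43,746. Book value $96,243.
Year 2: ⌊$96,243 × 125%/4⌋ = $30,075. Book value $66,168.
Year 3: ⌊$66,168 × 125%/4⌋ = $20,677. Book value $45,491.
Year 4 (final): $45,491 − $15,200 = $30,291. Book value $15,200.

$30,291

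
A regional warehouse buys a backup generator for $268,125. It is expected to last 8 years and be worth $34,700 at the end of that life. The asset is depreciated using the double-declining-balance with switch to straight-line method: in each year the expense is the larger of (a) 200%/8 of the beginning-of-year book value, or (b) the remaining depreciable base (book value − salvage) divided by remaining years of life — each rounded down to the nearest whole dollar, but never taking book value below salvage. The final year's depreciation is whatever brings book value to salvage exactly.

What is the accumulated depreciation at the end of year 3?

$155,009

Depreciable base = $268,125 − $34,700 = $233,425.
Year 1: DB = ⌊$268,125 × 200%/8⌋ = $67,031; SL = ⌊$233,425/8⌋ = $29,178 → take DB $67,031. Book value $201,094.
Year 2: DB = ⌊$201,094 × 200%/8⌋ = $50,273; SL = ⌊$166,394/7⌋ = $23,770 → take DB $50,273. Book value $150,821.
Year 3: DB = ⌊$150,821 × 200%/8⌋ = $37,705; SL = ⌊$116,121/6⌋ = $19,353 → take DB $37,705. Book value $113,116.
Accumulated through year 3 = $268,125 − $113,116 = $155,009.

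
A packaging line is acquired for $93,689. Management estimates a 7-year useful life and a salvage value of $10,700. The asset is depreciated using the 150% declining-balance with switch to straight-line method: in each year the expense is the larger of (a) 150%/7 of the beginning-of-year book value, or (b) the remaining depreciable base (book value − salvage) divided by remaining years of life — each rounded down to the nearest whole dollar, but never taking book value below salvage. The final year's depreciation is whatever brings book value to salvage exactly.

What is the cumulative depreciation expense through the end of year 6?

$74,653

Depreciable base = $93,689 − $10,700 = $82,989.
Year 1: DB = ⌊$93,689 × 150%/7⌋ = $20,076; SL = ⌊$82,989/7⌋ = $11,855 → take DB $20,076. Book value $73,613.
Year 2: DB = ⌊$73,613 × 150%/7⌋ = $15,774; SL = ⌊$62,913/6⌋ = $10,485 → take DB $15,774. Book value $57,839.
Year 3: DB = ⌊$57,839 × 150%/7⌋ = $12,394; SL = ⌊$47,139/5⌋ = $9,427 → take DB $12,394. Book value $45,445.
Year 4: DB = ⌊$45,445 × 150%/7⌋ = $9,738; SL = ⌊$34,745/4⌋ = $8,686 → take DB $9,738. Book value $35,707.
Year 5: DB = ⌊$35,707 × 150%/7⌋ = $7,651; SL = ⌊$25,007/3⌋ = $8,335 → take SL $8,335. Book value $27,372.
Year 6: DB = ⌊$27,372 × 150%/7⌋ = $5,865; SL = ⌊$16,672/2⌋ = $8,336 → take SL $8,336. Book value $19,036.
Accumulated through year 6 = $93,689 − $19,036 = $74,653.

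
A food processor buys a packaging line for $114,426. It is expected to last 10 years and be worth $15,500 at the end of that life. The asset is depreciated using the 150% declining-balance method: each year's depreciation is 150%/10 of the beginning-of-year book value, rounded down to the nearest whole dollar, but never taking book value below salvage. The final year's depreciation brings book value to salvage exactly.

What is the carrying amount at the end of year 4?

Depreciable base = $114,426 − $15,500 = $98,926.
Year 1: ⌊$114,426 × 150%/10⌋ = $17,163. Book value $97,263.
Year 2: ⌊$97,263 × 150%/10⌋ = $14,589. Book value $82,674.
Year 3: ⌊$82,674 × 150%/10⌋ = $12,401. Book value $70,273.
Year 4: ⌊$70,273 × 150%/10⌋ = $10,540. Book value $59,733.

$59,733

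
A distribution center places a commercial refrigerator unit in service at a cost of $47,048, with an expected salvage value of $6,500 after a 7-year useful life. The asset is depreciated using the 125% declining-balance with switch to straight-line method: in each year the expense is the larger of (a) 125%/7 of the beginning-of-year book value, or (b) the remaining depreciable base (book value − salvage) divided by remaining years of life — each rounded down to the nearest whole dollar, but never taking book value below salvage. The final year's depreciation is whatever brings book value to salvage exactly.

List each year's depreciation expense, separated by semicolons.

Depreciable base = $47,048 − $6,500 = $40,548.
Year 1: DB = ⌊$47,048 × 125%/7⌋ = $8,401; SL = ⌊$40,548/7⌋ = $5,792 → take DB $8,401. Book value $38,647.
Year 2: DB = ⌊$38,647 × 125%/7⌋ = $6,901; SL = ⌊$32,147/6⌋ = $5,357 → take DB $6,901. Book value $31,746.
Year 3: DB = ⌊$31,746 × 125%/7⌋ = $5,668; SL = ⌊$25,246/5⌋ = $5,049 → take DB $5,668. Book value $26,078.
Year 4: DB = ⌊$26,078 × 125%/7⌋ = $4,656; SL = ⌊$19,578/4⌋ = $4,894 → take SL $4,894. Book value $21,184.
Year 5: DB = ⌊$21,184 × 125%/7⌋ = $3,782; SL = ⌊$14,684/3⌋ = $4,894 → take SL $4,894. Book value $16,290.
Year 6: DB = ⌊$16,290 × 125%/7⌋ = $2,908; SL = ⌊$9,790/2⌋ = $4,895 → take SL $4,895. Book value $11,395.
Year 7 (final): $11,395 − $6,500 = $4,895. Book value $6,500.

$8,401; $6,901; $5,668; $4,894; $4,894; $4,895; $4,895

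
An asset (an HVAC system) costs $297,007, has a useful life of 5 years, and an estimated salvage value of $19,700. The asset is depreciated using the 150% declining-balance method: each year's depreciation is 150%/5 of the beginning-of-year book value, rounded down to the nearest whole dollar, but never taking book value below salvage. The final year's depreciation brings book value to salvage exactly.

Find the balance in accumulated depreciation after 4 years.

$225,695

Depreciable base = $297,007 − $19,700 = $277,307.
Year 1: ⌊$297,007 × 150%/5⌋ = $89,102. Book value $207,905.
Year 2: ⌊$207,905 × 150%/5⌋ = $62,371. Book value $145,534.
Year 3: ⌊$145,534 × 150%/5⌋ = $43,660. Book value $101,874.
Year 4: ⌊$101,874 × 150%/5⌋ = $30,562. Book value $71,312.
Accumulated through year 4 = $297,007 − $71,312 = $225,695.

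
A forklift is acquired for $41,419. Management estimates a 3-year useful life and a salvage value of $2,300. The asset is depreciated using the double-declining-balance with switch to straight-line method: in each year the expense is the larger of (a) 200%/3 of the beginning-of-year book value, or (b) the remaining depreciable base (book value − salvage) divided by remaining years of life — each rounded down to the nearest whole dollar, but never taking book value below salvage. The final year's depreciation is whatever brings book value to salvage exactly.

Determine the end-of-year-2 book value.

$4,603

Depreciable base = $41,419 − $2,300 = $39,119.
Year 1: DB = ⌊$41,419 × 200%/3⌋ = $27,612; SL = ⌊$39,119/3⌋ = $13,039 → take DB $27,612. Book value $13,807.
Year 2: DB = ⌊$13,807 × 200%/3⌋ = $9,204; SL = ⌊$11,507/2⌋ = $5,753 → take DB $9,204. Book value $4,603.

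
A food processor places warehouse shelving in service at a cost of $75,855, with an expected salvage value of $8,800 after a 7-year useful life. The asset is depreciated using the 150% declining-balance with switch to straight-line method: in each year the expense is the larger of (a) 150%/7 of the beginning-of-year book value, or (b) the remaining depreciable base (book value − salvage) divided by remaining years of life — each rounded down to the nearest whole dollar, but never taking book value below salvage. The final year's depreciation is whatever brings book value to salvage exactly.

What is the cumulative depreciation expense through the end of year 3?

Depreciable base = $75,855 − $8,800 = $67,055.
Year 1: DB = ⌊$75,855 × 150%/7⌋ = $16,254; SL = ⌊$67,055/7⌋ = $9,579 → take DB $16,254. Book value $59,601.
Year 2: DB = ⌊$59,601 × 150%/7⌋ = $12,771; SL = ⌊$50,801/6⌋ = $8,466 → take DB $12,771. Book value $46,830.
Year 3: DB = ⌊$46,830 × 150%/7⌋ = $10,035; SL = ⌊$38,030/5⌋ = $7,606 → take DB $10,035. Book value $36,795.
Accumulated through year 3 = $75,855 − $36,795 = $39,060.

$39,060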